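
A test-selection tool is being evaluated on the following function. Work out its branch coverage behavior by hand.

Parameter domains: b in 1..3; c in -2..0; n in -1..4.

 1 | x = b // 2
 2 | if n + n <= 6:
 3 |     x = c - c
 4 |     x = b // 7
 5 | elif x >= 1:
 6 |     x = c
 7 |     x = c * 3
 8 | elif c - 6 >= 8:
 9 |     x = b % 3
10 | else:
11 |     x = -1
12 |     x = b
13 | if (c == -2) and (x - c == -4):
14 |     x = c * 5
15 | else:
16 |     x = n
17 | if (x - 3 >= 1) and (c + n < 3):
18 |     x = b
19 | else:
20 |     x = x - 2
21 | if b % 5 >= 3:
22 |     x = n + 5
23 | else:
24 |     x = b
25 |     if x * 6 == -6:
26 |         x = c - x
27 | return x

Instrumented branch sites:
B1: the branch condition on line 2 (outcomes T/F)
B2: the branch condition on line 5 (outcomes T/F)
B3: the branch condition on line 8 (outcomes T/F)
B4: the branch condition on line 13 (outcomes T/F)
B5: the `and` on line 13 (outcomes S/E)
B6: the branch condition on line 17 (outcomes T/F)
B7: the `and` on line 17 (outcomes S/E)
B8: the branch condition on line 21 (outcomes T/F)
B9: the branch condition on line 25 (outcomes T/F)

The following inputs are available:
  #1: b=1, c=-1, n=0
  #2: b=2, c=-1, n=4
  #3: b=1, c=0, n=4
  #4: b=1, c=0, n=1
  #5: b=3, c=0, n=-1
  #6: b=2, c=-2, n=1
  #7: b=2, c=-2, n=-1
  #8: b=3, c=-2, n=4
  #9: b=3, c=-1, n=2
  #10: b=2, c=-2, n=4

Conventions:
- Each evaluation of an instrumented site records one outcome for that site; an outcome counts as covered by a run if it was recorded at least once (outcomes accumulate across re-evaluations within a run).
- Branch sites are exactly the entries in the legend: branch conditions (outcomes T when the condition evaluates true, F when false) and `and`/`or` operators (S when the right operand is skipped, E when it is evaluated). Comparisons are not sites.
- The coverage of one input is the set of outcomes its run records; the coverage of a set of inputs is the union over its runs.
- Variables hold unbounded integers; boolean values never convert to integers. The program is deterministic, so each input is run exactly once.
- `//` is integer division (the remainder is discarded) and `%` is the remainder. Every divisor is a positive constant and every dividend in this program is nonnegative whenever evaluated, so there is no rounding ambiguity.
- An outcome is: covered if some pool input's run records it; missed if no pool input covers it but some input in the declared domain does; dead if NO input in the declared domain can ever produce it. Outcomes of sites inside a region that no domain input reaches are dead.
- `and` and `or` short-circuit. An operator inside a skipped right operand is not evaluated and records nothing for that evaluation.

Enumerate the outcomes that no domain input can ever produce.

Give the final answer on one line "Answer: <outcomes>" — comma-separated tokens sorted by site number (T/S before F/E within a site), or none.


checking every outcome against all 54 domain inputs:
  B3=T: zero occurrences over every domain input -> dead
  B9=T: zero occurrences over every domain input -> dead
  reachable outcomes have witnesses, e.g. B1=T (e.g. b=1, c=-2, n=-1), B1=F (e.g. b=1, c=-2, n=4), B2=T (e.g. b=2, c=-2, n=4), B2=F (e.g. b=1, c=-2, n=4)
Answer: B3=T, B9=T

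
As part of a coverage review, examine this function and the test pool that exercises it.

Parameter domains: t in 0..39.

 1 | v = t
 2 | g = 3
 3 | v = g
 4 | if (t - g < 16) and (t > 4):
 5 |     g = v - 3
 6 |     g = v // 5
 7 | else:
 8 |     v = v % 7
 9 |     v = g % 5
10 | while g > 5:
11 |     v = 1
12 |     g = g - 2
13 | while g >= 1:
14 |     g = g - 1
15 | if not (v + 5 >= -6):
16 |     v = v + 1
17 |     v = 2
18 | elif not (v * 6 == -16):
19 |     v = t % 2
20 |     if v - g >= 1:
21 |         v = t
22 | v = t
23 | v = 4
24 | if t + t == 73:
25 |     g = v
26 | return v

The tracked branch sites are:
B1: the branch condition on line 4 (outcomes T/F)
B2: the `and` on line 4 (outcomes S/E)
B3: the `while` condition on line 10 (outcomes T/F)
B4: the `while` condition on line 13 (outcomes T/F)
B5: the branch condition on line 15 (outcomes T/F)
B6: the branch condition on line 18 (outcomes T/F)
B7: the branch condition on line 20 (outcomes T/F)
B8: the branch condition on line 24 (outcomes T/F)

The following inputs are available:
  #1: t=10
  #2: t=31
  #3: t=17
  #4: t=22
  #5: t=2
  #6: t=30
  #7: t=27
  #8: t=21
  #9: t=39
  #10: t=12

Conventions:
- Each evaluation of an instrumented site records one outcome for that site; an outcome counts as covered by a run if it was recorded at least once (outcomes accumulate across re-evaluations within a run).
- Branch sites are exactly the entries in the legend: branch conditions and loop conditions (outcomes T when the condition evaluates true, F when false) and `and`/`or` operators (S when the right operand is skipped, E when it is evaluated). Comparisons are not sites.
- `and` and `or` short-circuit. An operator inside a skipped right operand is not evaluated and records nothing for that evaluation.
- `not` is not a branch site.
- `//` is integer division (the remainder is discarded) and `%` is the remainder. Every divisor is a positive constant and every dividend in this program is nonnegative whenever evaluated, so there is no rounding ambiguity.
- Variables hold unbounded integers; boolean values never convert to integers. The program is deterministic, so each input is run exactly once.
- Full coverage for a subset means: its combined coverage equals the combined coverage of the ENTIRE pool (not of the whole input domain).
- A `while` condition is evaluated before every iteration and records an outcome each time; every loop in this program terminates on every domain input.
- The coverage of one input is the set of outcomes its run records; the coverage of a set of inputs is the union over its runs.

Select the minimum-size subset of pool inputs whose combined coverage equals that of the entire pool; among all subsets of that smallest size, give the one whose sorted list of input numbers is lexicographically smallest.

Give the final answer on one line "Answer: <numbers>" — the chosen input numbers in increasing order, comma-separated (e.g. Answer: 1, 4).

input #1, t=10: events B2->E, B1->T, B3->F, B4->F, B5->F, B6->T, B7->F, B8->F; outcomes B1=T, B2=E, B3=F, B4=F, B5=F, B6=T, B7=F, B8=F
input #2, t=31: events B2->S, B1->F, B3->F, B4->T, B4->T, B4->T, B4->F, B5->F, B6->T, B7->T, B8->F; outcomes B1=F, B2=S, B3=F, B4=T, B4=F, B5=F, B6=T, B7=T, B8=F
input #3, t=17: events B2->E, B1->T, B3->F, B4->F, B5->F, B6->T, B7->T, B8->F; outcomes B1=T, B2=E, B3=F, B4=F, B5=F, B6=T, B7=T, B8=F
input #4, t=22: events B2->S, B1->F, B3->F, B4->T, B4->T, B4->T, B4->F, B5->F, B6->T, B7->F, B8->F; outcomes B1=F, B2=S, B3=F, B4=T, B4=F, B5=F, B6=T, B7=F, B8=F
input #5, t=2: events B2->E, B1->F, B3->F, B4->T, B4->T, B4->T, B4->F, B5->F, B6->T, B7->F, B8->F; outcomes B1=F, B2=E, B3=F, B4=T, B4=F, B5=F, B6=T, B7=F, B8=F
input #6, t=30: events B2->S, B1->F, B3->F, B4->T, B4->T, B4->T, B4->F, B5->F, B6->T, B7->F, B8->F; outcomes B1=F, B2=S, B3=F, B4=T, B4=F, B5=F, B6=T, B7=F, B8=F
input #7, t=27: events B2->S, B1->F, B3->F, B4->T, B4->T, B4->T, B4->F, B5->F, B6->T, B7->T, B8->F; outcomes B1=F, B2=S, B3=F, B4=T, B4=F, B5=F, B6=T, B7=T, B8=F
input #8, t=21: events B2->S, B1->F, B3->F, B4->T, B4->T, B4->T, B4->F, B5->F, B6->T, B7->T, B8->F; outcomes B1=F, B2=S, B3=F, B4=T, B4=F, B5=F, B6=T, B7=T, B8=F
input #9, t=39: events B2->S, B1->F, B3->F, B4->T, B4->T, B4->T, B4->F, B5->F, B6->T, B7->T, B8->F; outcomes B1=F, B2=S, B3=F, B4=T, B4=F, B5=F, B6=T, B7=T, B8=F
input #10, t=12: events B2->E, B1->T, B3->F, B4->F, B5->F, B6->T, B7->F, B8->F; outcomes B1=T, B2=E, B3=F, B4=F, B5=F, B6=T, B7=F, B8=F
union over all inputs: B1=T, B1=F, B2=S, B2=E, B3=F, B4=T, B4=F, B5=F, B6=T, B7=T, B7=F, B8=F (12 outcomes)
checked all size-1 subsets: none covers 12 outcomes (max 9/12)
the canonical winner is {1, 2}: size 2, full 12-outcome coverage, earliest index list among size-2 covers

Answer: 1, 2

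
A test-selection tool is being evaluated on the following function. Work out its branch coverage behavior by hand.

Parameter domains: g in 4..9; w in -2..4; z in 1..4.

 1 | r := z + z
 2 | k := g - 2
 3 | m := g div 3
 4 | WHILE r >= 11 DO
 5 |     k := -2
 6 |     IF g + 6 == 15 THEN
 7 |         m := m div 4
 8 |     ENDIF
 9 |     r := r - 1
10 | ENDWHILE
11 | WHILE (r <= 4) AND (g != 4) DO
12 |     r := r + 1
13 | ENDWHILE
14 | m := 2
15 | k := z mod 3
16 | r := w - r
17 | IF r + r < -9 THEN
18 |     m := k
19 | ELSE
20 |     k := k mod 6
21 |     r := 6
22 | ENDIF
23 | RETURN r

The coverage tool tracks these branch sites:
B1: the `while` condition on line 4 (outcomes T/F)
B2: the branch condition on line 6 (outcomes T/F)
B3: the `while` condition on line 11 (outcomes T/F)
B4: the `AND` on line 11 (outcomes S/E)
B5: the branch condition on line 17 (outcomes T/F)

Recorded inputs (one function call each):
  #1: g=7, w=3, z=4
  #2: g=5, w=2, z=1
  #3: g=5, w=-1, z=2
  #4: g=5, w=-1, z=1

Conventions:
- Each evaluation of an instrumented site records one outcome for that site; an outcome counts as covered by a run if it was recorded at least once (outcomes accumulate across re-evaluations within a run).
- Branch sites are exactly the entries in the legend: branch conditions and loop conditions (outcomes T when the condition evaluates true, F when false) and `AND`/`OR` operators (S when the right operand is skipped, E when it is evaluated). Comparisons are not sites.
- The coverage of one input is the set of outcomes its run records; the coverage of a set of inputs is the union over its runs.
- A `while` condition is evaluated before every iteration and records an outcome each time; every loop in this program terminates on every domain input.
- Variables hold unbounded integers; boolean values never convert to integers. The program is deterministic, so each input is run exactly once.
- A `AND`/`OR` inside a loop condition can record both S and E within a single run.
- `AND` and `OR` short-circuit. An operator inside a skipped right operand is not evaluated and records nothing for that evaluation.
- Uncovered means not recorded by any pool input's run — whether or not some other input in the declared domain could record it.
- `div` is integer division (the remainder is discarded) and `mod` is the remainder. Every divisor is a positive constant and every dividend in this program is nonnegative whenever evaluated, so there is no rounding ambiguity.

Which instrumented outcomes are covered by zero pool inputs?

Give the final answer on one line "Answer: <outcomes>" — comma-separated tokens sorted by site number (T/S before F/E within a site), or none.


run #1 (g=7, w=3, z=4) records B1=F, B3=F, B4=S, B5=T
run #2 (g=5, w=2, z=1) records B1=F, B3=T, B3=F, B4=S, B4=E, B5=F
run #3 (g=5, w=-1, z=2) records B1=F, B3=T, B3=F, B4=S, B4=E, B5=T
run #4 (g=5, w=-1, z=1) records B1=F, B3=T, B3=F, B4=S, B4=E, B5=T
union over the pool: B1=F, B3=T, B3=F, B4=S, B4=E, B5=T, B5=F
uncovered (3 of 10): B1=T, B2=T, B2=F
Answer: B1=T, B2=T, B2=F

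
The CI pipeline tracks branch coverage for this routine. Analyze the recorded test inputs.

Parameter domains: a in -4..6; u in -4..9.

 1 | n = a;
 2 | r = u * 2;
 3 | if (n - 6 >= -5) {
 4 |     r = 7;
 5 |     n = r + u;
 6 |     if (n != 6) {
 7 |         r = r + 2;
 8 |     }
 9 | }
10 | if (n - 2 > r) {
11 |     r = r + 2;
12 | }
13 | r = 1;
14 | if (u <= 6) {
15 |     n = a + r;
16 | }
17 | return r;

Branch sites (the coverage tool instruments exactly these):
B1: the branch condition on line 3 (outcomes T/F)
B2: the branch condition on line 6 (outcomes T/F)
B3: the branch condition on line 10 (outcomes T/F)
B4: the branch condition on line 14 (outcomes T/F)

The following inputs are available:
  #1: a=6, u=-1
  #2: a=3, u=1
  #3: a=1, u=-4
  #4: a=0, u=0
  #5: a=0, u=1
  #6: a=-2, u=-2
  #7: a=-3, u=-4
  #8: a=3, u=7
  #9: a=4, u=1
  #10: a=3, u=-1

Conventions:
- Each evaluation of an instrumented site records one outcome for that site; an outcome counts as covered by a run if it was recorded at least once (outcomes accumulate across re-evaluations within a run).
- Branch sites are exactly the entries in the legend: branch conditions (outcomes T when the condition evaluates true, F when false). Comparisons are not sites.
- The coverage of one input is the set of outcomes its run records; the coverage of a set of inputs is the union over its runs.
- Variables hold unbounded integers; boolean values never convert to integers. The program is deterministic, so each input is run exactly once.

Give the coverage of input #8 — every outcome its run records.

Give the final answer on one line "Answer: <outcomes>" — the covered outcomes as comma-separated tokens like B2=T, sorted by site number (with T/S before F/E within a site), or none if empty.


Simulating input #8 (a=3, u=7) step by step:
  B1->T, B2->T, B3->T, B4->F
as a set, this run covers: B1=T, B2=T, B3=T, B4=F
Answer: B1=T, B2=T, B3=T, B4=F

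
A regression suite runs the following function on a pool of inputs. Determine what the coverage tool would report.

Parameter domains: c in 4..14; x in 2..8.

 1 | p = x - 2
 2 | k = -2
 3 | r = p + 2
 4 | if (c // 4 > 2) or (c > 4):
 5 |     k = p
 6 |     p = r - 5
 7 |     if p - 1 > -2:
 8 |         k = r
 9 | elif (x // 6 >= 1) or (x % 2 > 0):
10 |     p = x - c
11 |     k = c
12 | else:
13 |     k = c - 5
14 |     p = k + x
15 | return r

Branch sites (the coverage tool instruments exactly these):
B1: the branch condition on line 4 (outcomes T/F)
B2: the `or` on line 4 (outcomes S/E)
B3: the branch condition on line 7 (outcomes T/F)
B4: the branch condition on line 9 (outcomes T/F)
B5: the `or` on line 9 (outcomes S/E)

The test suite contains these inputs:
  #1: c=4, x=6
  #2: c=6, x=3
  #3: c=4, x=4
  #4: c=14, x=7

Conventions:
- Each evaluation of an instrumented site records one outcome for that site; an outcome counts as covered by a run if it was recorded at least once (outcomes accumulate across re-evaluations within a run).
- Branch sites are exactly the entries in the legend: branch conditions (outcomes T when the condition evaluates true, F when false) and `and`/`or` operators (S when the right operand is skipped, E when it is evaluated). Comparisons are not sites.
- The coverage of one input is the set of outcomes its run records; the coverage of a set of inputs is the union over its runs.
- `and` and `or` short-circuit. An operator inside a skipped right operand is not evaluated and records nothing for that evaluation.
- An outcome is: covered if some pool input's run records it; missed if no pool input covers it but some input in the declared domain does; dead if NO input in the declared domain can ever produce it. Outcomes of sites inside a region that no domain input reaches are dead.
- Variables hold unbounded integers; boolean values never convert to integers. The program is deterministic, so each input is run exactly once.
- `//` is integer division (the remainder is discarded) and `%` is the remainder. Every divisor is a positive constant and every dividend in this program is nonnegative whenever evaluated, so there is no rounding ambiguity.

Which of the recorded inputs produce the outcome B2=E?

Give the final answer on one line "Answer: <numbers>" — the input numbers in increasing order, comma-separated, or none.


input #1 (c=4, x=6): hits B2=E
input #2 (c=6, x=3): hits B2=E
input #3 (c=4, x=4): hits B2=E
input #4 (c=14, x=7): never hits B2=E
Answer: 1, 2, 3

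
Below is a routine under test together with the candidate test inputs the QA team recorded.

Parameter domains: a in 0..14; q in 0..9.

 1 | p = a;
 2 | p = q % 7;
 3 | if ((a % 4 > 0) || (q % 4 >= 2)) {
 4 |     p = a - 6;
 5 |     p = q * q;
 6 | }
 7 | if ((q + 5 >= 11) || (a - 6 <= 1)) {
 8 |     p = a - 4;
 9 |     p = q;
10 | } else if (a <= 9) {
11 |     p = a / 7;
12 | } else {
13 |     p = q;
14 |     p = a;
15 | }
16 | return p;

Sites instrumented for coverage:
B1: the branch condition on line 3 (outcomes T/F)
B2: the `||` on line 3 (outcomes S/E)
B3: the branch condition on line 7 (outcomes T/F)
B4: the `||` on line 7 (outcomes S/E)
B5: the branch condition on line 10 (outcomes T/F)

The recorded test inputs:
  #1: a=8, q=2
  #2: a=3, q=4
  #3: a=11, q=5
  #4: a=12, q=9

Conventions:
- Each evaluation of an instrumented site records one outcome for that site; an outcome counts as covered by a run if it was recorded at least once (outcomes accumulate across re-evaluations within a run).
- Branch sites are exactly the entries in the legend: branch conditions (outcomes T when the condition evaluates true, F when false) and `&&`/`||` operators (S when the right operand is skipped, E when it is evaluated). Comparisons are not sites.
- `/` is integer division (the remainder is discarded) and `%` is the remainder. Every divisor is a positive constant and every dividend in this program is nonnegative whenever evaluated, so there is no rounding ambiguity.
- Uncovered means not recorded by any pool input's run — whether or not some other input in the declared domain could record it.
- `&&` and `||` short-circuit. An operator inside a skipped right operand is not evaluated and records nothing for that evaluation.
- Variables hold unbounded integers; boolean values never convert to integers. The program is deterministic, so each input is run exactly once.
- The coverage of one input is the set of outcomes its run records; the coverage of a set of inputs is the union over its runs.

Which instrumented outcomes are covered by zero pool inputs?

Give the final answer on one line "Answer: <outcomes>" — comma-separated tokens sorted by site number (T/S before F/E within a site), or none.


run #1 (a=8, q=2) runs B2->E, B1->T, B4->E, B3->F, B5->T; records B1=T, B2=E, B3=F, B4=E, B5=T
run #2 (a=3, q=4) runs B2->S, B1->T, B4->E, B3->T; records B1=T, B2=S, B3=T, B4=E
run #3 (a=11, q=5) runs B2->S, B1->T, B4->E, B3->F, B5->F; records B1=T, B2=S, B3=F, B4=E, B5=F
run #4 (a=12, q=9) runs B2->E, B1->F, B4->S, B3->T; records B1=F, B2=E, B3=T, B4=S
union over the pool: B1=T, B1=F, B2=S, B2=E, B3=T, B3=F, B4=S, B4=E, B5=T, B5=F
uncovered (0 of 10): none
Answer: none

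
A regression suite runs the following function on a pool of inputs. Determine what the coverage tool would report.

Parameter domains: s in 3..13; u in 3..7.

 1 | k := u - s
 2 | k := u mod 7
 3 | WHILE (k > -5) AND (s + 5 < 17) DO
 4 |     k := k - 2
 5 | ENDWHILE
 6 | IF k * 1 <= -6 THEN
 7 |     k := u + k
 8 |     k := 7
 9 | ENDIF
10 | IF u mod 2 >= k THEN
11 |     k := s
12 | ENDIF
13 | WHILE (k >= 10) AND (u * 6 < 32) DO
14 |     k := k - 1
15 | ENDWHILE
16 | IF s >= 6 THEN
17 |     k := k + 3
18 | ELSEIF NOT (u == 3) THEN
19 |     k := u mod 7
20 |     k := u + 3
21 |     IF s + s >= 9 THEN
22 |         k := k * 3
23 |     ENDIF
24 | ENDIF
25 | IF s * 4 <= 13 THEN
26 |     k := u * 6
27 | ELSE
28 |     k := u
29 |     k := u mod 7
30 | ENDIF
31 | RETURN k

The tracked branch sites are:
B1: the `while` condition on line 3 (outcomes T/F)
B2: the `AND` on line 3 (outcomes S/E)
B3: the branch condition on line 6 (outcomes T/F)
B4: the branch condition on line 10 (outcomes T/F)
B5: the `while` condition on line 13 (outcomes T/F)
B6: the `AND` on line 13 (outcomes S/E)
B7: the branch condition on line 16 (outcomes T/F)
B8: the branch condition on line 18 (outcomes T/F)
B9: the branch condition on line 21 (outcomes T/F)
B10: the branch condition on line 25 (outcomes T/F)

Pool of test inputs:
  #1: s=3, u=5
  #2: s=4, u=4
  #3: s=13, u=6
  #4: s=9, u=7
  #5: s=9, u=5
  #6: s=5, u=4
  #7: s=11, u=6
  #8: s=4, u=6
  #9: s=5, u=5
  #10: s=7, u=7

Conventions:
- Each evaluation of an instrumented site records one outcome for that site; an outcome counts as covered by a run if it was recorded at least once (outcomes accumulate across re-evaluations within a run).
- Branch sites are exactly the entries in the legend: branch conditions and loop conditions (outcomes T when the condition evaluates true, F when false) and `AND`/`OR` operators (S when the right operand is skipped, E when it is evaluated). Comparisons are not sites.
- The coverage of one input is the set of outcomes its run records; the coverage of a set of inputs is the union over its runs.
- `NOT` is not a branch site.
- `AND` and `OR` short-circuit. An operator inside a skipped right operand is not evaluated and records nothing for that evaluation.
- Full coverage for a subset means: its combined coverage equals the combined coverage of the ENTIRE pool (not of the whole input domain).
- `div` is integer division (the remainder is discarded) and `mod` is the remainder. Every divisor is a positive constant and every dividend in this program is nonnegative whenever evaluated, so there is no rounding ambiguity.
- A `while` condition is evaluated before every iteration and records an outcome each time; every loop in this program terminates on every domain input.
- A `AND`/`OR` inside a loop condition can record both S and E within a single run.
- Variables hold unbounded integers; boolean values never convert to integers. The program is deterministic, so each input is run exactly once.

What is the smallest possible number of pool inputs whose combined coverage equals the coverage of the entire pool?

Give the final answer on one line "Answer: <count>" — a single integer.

#1 (s=3, u=5) -> covered: B1=T, B1=F, B2=S, B2=E, B3=F, B4=T, B5=F, B6=S, B7=F, B8=T, B9=F, B10=T
#2 (s=4, u=4) -> covered: B1=T, B1=F, B2=S, B2=E, B3=T, B4=F, B5=F, B6=S, B7=F, B8=T, B9=F, B10=F
#3 (s=13, u=6) -> covered: B1=F, B2=E, B3=F, B4=F, B5=F, B6=S, B7=T, B10=F
#4 (s=9, u=7) -> covered: B1=T, B1=F, B2=S, B2=E, B3=T, B4=F, B5=F, B6=S, B7=T, B10=F
#5 (s=9, u=5) -> covered: B1=T, B1=F, B2=S, B2=E, B3=F, B4=T, B5=F, B6=S, B7=T, B10=F
#6 (s=5, u=4) -> covered: B1=T, B1=F, B2=S, B2=E, B3=T, B4=F, B5=F, B6=S, B7=F, B8=T, B9=T, B10=F
#7 (s=11, u=6) -> covered: B1=T, B1=F, B2=S, B2=E, B3=T, B4=F, B5=F, B6=S, B7=T, B10=F
#8 (s=4, u=6) -> covered: B1=T, B1=F, B2=S, B2=E, B3=T, B4=F, B5=F, B6=S, B7=F, B8=T, B9=F, B10=F
#9 (s=5, u=5) -> covered: B1=T, B1=F, B2=S, B2=E, B3=F, B4=T, B5=F, B6=S, B7=F, B8=T, B9=T, B10=F
#10 (s=7, u=7) -> covered: B1=T, B1=F, B2=S, B2=E, B3=T, B4=F, B5=F, B6=S, B7=T, B10=F
the full pool covers 17 outcomes: B1=T, B1=F, B2=S, B2=E, B3=T, B3=F, B4=T, B4=F, B5=F, B6=S, B7=T, B7=F, B8=T, B9=T, B9=F, B10=T, B10=F
checked all size-1 subsets: none covers 17 outcomes (max 12/17)
checked all size-2 subsets: none covers 17 outcomes (max 16/17)
inputs {1, 3, 6} (size 3) cover everything; no size-3 subset with a lexicographically smaller index list covers all 17

Answer: 3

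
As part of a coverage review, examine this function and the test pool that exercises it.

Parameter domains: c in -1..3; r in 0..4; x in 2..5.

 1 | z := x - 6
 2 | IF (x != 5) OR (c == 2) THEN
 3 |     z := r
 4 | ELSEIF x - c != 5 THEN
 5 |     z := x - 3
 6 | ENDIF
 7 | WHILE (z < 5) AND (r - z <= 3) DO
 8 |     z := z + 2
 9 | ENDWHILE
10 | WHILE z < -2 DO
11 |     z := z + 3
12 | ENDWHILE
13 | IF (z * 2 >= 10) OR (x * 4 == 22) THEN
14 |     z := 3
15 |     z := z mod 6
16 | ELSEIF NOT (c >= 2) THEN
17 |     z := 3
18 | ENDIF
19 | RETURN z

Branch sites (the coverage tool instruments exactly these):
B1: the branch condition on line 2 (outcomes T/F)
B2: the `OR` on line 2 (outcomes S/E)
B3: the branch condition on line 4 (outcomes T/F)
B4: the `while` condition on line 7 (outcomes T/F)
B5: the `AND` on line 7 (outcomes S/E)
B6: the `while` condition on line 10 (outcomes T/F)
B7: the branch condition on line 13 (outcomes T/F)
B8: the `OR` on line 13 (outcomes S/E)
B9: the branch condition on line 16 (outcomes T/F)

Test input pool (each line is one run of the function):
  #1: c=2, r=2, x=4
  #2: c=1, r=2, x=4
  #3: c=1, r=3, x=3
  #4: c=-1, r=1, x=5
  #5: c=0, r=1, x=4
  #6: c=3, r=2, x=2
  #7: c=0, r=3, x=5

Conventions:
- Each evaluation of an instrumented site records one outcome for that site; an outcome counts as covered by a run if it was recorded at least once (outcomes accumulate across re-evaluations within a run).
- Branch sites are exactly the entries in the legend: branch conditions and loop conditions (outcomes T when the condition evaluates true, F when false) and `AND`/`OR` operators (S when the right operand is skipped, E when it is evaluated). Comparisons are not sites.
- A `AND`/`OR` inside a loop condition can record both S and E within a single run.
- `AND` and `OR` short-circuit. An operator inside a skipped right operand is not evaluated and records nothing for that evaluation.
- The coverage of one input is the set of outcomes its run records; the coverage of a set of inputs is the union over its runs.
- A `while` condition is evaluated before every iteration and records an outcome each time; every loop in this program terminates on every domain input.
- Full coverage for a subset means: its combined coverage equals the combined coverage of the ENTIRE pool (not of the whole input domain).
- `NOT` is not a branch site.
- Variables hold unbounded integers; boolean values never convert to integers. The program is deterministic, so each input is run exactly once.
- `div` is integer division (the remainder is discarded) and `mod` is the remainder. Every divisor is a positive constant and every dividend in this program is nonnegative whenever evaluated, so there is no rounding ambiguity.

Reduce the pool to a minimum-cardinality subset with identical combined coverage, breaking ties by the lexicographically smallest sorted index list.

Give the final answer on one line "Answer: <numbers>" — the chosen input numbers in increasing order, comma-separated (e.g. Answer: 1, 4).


input #1 (c=2, r=2, x=4): events B2->S, B1->T, B5->E, B4->T, B5->E, B4->T, B5->S, B4->F, B6->F, B8->S, B7->T; covers B1=T, B2=S, B4=T, B4=F, B5=S, B5=E, B6=F, B7=T, B8=S
input #2 (c=1, r=2, x=4): events B2->S, B1->T, B5->E, B4->T, B5->E, B4->T, B5->S, B4->F, B6->F, B8->S, B7->T; covers B1=T, B2=S, B4=T, B4=F, B5=S, B5=E, B6=F, B7=T, B8=S
input #3 (c=1, r=3, x=3): events B2->S, B1->T, B5->E, B4->T, B5->S, B4->F, B6->F, B8->S, B7->T; covers B1=T, B2=S, B4=T, B4=F, B5=S, B5=E, B6=F, B7=T, B8=S
input #4 (c=-1, r=1, x=5): events B2->E, B1->F, B3->T, B5->E, B4->T, B5->E, B4->T, B5->S, B4->F, B6->F, B8->S, B7->T; covers B1=F, B2=E, B3=T, B4=T, B4=F, B5=S, B5=E, B6=F, B7=T, B8=S
input #5 (c=0, r=1, x=4): events B2->S, B1->T, B5->E, B4->T, B5->E, B4->T, B5->S, B4->F, B6->F, B8->S, B7->T; covers B1=T, B2=S, B4=T, B4=F, B5=S, B5=E, B6=F, B7=T, B8=S
input #6 (c=3, r=2, x=2): events B2->S, B1->T, B5->E, B4->T, B5->E, B4->T, B5->S, B4->F, B6->F, B8->S, B7->T; covers B1=T, B2=S, B4=T, B4=F, B5=S, B5=E, B6=F, B7=T, B8=S
input #7 (c=0, r=3, x=5): events B2->E, B1->F, B3->F, B5->E, B4->F, B6->F, B8->E, B7->F, B9->T; covers B1=F, B2=E, B3=F, B4=F, B5=E, B6=F, B7=F, B8=E, B9=T
union over all inputs: B1=T, B1=F, B2=S, B2=E, B3=T, B3=F, B4=T, B4=F, B5=S, B5=E, B6=F, B7=T, B7=F, B8=S, B8=E, B9=T (16 outcomes)
checked all size-1 subsets: none covers 16 outcomes (max 10/16)
checked all size-2 subsets: none covers 16 outcomes (max 15/16)
size 3: inputs {1, 4, 7} cover all 16 outcomes, and no lexicographically smaller subset of this size does
Answer: 1, 4, 7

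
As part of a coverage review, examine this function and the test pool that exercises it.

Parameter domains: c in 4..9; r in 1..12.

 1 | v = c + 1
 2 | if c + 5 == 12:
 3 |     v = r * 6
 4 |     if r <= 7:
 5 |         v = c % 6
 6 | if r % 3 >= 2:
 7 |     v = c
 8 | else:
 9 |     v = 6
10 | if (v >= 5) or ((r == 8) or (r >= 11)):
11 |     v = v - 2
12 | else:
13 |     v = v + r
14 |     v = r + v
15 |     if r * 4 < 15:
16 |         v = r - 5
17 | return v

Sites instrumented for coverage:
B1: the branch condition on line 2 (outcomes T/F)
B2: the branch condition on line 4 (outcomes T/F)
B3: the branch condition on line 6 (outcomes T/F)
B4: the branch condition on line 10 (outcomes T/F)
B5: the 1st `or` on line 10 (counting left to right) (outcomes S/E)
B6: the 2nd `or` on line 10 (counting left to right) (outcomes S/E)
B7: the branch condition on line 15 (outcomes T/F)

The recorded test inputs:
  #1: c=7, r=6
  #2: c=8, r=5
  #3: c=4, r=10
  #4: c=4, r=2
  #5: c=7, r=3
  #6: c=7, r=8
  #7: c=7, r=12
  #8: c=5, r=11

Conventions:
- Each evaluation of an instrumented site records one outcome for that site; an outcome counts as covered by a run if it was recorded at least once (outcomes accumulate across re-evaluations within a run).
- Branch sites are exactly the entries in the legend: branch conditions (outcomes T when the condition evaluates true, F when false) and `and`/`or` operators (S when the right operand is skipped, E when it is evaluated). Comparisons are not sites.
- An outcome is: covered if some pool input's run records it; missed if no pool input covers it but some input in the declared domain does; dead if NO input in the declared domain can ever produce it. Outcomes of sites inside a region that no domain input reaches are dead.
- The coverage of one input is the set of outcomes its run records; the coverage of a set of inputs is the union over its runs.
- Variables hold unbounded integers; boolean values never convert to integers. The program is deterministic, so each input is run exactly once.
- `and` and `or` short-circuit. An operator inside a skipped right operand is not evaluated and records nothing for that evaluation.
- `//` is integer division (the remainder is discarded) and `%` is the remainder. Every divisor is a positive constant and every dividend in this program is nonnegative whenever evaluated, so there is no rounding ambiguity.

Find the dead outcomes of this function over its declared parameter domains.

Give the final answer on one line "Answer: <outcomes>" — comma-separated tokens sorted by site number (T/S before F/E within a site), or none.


checking every outcome against all 72 domain inputs:
  reachable outcomes have witnesses, e.g. B1=T (e.g. c=7, r=1), B1=F (e.g. c=4, r=1), B2=T (e.g. c=7, r=1), B2=F (e.g. c=7, r=8)
Answer: none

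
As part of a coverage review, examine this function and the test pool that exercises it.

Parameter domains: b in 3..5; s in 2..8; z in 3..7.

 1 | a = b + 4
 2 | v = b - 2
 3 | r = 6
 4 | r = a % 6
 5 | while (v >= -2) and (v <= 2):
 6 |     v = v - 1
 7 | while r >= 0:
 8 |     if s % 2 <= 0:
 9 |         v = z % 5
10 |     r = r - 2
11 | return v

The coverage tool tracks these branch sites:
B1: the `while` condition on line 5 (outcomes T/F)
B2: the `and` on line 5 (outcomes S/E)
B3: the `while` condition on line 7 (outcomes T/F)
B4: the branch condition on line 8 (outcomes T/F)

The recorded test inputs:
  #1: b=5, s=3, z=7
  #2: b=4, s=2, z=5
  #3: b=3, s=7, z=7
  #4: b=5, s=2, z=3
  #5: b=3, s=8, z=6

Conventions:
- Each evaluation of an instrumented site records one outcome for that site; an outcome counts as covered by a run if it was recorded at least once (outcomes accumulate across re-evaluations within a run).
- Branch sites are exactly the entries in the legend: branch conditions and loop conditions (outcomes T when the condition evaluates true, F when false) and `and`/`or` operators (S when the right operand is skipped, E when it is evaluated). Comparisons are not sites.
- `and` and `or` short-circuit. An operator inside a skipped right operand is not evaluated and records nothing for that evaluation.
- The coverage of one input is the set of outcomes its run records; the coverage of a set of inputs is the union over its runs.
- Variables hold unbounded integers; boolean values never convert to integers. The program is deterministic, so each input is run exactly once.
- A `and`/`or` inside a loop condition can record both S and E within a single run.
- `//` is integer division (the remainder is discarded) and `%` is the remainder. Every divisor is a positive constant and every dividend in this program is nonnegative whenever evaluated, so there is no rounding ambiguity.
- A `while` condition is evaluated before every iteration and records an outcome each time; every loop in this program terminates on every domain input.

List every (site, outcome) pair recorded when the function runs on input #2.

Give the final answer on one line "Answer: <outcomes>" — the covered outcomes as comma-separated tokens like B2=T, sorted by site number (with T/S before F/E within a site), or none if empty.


Event log for input #2 (b=4, s=2, z=5):
  B2->E, B1->T, B2->E, B1->T, B2->E, B1->T, B2->E, B1->T, B2->E, B1->T
  B2->S, B1->F, B3->T, B4->T, B3->T, B4->T, B3->F
collecting distinct outcomes: B1=T, B1=F, B2=S, B2=E, B3=T, B3=F, B4=T
Answer: B1=T, B1=F, B2=S, B2=E, B3=T, B3=F, B4=T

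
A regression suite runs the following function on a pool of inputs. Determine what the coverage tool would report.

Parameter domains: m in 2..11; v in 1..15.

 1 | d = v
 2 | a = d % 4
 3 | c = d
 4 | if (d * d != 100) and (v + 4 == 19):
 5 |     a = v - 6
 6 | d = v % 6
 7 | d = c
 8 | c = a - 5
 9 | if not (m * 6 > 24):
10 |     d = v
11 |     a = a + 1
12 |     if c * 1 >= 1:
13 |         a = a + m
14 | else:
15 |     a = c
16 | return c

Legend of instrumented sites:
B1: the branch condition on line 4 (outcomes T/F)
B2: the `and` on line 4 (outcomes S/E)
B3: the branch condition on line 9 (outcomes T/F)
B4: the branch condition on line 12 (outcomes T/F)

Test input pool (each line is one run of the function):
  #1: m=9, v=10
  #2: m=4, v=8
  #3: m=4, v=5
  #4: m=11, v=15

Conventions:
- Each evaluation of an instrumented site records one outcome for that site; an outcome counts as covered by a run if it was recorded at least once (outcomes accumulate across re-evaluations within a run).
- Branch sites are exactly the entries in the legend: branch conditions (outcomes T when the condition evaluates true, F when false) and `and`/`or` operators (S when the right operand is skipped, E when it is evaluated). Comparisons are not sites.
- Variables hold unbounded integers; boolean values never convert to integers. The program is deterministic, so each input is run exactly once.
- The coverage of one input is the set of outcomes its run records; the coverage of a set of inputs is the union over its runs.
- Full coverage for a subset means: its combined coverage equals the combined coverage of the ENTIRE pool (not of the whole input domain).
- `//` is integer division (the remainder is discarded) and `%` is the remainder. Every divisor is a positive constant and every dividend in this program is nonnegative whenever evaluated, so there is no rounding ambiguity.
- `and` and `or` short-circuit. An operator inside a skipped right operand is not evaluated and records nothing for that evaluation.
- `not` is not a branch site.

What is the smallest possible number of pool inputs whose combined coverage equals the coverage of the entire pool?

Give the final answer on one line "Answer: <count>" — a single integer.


input #1, m=9, v=10: events B2->S, B1->F, B3->F; outcomes B1=F, B2=S, B3=F
input #2, m=4, v=8: events B2->E, B1->F, B3->T, B4->F; outcomes B1=F, B2=E, B3=T, B4=F
input #3, m=4, v=5: events B2->E, B1->F, B3->T, B4->F; outcomes B1=F, B2=E, B3=T, B4=F
input #4, m=11, v=15: events B2->E, B1->T, B3->F; outcomes B1=T, B2=E, B3=F
union over all inputs: B1=T, B1=F, B2=S, B2=E, B3=T, B3=F, B4=F (7 outcomes)
checked all size-1 subsets: none covers 7 outcomes (max 4/7)
checked all size-2 subsets: none covers 7 outcomes (max 6/7)
size 3: inputs {1, 2, 4} cover all 7 outcomes, and no lexicographically smaller subset of this size does
Answer: 3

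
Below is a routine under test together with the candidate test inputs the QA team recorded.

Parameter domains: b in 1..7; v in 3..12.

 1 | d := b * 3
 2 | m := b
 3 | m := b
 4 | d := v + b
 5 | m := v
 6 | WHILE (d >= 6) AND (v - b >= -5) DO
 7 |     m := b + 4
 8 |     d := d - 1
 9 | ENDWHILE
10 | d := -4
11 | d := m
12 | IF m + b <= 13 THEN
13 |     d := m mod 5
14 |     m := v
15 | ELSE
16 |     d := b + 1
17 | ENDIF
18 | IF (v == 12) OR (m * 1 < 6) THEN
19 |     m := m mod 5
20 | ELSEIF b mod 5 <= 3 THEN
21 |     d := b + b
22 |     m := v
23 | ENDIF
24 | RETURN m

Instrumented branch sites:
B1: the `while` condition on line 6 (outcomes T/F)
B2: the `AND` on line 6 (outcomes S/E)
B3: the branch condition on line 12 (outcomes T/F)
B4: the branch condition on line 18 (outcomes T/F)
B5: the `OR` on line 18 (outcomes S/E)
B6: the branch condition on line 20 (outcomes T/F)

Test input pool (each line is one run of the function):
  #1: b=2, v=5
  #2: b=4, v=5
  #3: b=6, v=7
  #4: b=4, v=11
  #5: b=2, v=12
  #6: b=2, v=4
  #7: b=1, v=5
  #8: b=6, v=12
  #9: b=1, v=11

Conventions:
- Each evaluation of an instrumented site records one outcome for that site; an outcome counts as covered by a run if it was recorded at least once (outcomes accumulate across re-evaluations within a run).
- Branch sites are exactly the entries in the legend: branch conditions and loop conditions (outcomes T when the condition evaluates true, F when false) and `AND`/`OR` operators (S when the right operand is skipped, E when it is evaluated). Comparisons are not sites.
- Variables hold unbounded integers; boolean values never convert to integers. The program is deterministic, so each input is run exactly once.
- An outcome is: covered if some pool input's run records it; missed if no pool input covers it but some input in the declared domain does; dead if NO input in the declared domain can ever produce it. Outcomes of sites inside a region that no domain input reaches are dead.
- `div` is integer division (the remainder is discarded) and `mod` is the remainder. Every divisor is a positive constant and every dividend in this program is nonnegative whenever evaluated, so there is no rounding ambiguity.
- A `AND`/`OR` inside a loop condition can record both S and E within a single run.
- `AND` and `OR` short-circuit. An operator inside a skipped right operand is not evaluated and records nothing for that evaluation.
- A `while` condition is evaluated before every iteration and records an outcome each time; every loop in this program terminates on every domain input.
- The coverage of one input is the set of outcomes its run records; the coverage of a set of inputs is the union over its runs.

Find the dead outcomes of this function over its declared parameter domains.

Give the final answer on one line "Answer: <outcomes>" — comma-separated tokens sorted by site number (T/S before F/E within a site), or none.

running all 70 domain inputs and tallying outcomes:
  reachable outcomes have witnesses, e.g. B1=T (e.g. b=1, v=5), B1=F (e.g. b=1, v=3), B2=S (e.g. b=1, v=3), B2=E (e.g. b=1, v=5)

Answer: none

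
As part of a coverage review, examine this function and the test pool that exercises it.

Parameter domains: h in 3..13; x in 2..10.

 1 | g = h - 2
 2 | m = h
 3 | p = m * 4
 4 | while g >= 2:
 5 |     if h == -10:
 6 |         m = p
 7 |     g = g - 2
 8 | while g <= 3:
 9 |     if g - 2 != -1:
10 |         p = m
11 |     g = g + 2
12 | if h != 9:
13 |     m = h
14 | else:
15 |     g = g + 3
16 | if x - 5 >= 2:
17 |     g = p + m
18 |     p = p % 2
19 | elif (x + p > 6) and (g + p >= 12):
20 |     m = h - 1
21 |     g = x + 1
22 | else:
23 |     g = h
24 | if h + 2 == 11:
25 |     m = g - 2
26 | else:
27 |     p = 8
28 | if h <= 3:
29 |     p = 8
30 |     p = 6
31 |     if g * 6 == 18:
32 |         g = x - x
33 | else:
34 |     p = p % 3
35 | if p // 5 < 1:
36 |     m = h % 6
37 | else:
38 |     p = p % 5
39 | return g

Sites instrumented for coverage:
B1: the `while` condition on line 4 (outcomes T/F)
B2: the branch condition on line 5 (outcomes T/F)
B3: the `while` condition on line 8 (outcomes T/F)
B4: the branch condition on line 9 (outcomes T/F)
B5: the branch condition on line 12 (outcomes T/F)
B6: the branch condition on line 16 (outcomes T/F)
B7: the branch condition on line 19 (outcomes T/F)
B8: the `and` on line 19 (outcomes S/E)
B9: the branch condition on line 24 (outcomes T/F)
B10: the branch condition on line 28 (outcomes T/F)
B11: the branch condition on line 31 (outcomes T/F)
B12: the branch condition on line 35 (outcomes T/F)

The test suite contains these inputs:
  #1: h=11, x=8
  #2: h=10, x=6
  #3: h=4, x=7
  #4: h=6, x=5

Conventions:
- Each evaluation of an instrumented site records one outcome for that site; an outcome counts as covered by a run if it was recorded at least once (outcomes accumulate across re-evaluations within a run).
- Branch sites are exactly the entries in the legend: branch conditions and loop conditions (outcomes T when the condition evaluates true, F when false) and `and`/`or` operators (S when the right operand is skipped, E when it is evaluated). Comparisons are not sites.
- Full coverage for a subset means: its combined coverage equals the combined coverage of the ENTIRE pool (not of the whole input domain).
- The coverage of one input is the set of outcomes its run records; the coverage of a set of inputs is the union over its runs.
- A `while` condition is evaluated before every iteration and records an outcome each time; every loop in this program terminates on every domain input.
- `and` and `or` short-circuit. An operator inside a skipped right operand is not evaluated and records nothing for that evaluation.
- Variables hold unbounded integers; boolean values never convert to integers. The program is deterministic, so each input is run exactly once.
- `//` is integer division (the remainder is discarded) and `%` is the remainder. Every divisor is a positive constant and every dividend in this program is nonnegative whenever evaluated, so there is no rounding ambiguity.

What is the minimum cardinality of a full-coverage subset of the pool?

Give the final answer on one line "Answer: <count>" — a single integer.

#1 (h=11, x=8) -> B1->T, B2->F, B1->T, B2->F, B1->T, B2->F, B1->T, B2->F, B1->F, B3->T, B4->F, B3->T, B4->T, B3->F, ...; covered: B1=T, B1=F, B2=F, B3=T, B3=F, B4=T, B4=F, B5=T, B6=T, B9=F, B10=F, B12=T
#2 (h=10, x=6) -> B1->T, B2->F, B1->T, B2->F, B1->T, B2->F, B1->T, B2->F, B1->F, B3->T, B4->T, B3->T, B4->T, B3->F, ...; covered: B1=T, B1=F, B2=F, B3=T, B3=F, B4=T, B5=T, B6=F, B7=T, B8=E, B9=F, B10=F, B12=T
#3 (h=4, x=7) -> B1->T, B2->F, B1->F, B3->T, B4->T, B3->T, B4->T, B3->F, B5->T, B6->T, B9->F, B10->F, B12->T; covered: B1=T, B1=F, B2=F, B3=T, B3=F, B4=T, B5=T, B6=T, B9=F, B10=F, B12=T
#4 (h=6, x=5) -> B1->T, B2->F, B1->T, B2->F, B1->F, B3->T, B4->T, B3->T, B4->T, B3->F, B5->T, B6->F, B8->E, B7->F, ...; covered: B1=T, B1=F, B2=F, B3=T, B3=F, B4=T, B5=T, B6=F, B7=F, B8=E, B9=F, B10=F, B12=T
pool-wide coverage (16 outcomes): B1=T, B1=F, B2=F, B3=T, B3=F, B4=T, B4=F, B5=T, B6=T, B6=F, B7=T, B7=F, B8=E, B9=F, B10=F, B12=T
size 1 is not enough: best union over all size-1 subsets is 13/16
size 2 is not enough: best union over all size-2 subsets is 15/16
size 3: inputs {1, 2, 4} cover all 16 outcomes, and no lexicographically smaller subset of this size does

Answer: 3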